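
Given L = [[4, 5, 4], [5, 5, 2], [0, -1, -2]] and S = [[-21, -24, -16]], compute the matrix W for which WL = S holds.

L is on the right of W, so right-multiply by L⁻¹: W = SL⁻¹.
L has determinant -2; L⁻¹ = [[4, -3, 5], [-5, 4, -6], [5/2, -2, 5/2]].
W = SL⁻¹ = [[-21, -24, -16]] · [[4, -3, 5], [-5, 4, -6], [5/2, -2, 5/2]] = [[-4, -1, -1]].

W = [[-4, -1, -1]]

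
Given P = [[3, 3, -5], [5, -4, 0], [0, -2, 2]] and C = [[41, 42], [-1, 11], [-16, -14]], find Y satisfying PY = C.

Y = [[3, 3], [4, 1], [-4, -6]]

P is on the left of Y, so left-multiply by P⁻¹: Y = P⁻¹C.
det P = -4; the adjugate gives P⁻¹ = [[2, -1, 5], [5/2, -3/2, 25/4], [5/2, -3/2, 27/4]].
Y = P⁻¹C = [[2, -1, 5], [5/2, -3/2, 25/4], [5/2, -3/2, 27/4]] · [[41, 42], [-1, 11], [-16, -14]] = [[3, 3], [4, 1], [-4, -6]].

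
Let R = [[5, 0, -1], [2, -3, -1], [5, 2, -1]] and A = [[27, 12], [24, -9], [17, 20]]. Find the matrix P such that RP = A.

P = [[6, 3], [-5, 4], [3, 3]]

R is on the left of P, so left-multiply by R⁻¹: P = R⁻¹A.
R has determinant 6; R⁻¹ = [[5/6, -1/3, -1/2], [-1/2, 0, 1/2], [19/6, -5/3, -5/2]].
P = R⁻¹A = [[5/6, -1/3, -1/2], [-1/2, 0, 1/2], [19/6, -5/3, -5/2]] · [[27, 12], [24, -9], [17, 20]] = [[6, 3], [-5, 4], [3, 3]].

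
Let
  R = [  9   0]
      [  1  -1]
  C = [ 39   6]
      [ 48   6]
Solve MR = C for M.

Since R sits to the right of M, M = CR⁻¹.
R has determinant -9; R⁻¹ = [[1/9, 0], [1/9, -1]].
M = CR⁻¹ = [[39, 6], [48, 6]] · [[1/9, 0], [1/9, -1]] = [[5, -6], [6, -6]].

M = [[5, -6], [6, -6]]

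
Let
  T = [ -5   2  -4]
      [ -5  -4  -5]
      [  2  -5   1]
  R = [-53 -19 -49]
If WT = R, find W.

T is on the right of W, so right-multiply by T⁻¹: W = RT⁻¹.
det T = 3, so T⁻¹ = [[-29/3, 6, -26/3], [-5/3, 1, -5/3], [11, -7, 10]].
W = RT⁻¹ = [[-53, -19, -49]] · [[-29/3, 6, -26/3], [-5/3, 1, -5/3], [11, -7, 10]] = [[5, 6, 1]].

W = [[5, 6, 1]]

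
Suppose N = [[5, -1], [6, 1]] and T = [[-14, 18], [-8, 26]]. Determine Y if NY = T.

Y = [[-2, 4], [4, 2]]

Since N multiplies Y on the left, Y = N⁻¹T.
det N = 11, so N⁻¹ = [[1/11, 1/11], [-6/11, 5/11]].
Y = N⁻¹T = [[1/11, 1/11], [-6/11, 5/11]] · [[-14, 18], [-8, 26]] = [[-2, 4], [4, 2]].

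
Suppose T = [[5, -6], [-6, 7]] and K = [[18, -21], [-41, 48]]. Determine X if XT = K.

X = [[0, -3], [-1, 6]]

Since T sits to the right of X, X = KT⁻¹.
det T = -1, so T⁻¹ = [[-7, -6], [-6, -5]].
X = KT⁻¹ = [[18, -21], [-41, 48]] · [[-7, -6], [-6, -5]] = [[0, -3], [-1, 6]].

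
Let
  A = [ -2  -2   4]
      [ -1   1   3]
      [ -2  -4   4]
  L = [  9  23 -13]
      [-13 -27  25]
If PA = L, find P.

P = [[-5, 5, -2], [1, -1, 6]]

A is on the right of P, so right-multiply by A⁻¹: P = LA⁻¹.
det A = -4, so A⁻¹ = [[-4, 2, 5/2], [1/2, 0, -1/2], [-3/2, 1, 1]].
P = LA⁻¹ = [[9, 23, -13], [-13, -27, 25]] · [[-4, 2, 5/2], [1/2, 0, -1/2], [-3/2, 1, 1]] = [[-5, 5, -2], [1, -1, 6]].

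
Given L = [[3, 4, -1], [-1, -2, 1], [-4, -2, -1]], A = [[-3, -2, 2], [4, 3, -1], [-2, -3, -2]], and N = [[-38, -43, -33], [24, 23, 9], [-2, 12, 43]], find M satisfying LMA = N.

M = L⁻¹NA⁻¹ (apply L⁻¹ on the left and A⁻¹ on the right).
L has determinant -2; L⁻¹ = [[-2, -3, -1], [5/2, 7/2, 1], [3, 5, 1]].
det A = -5, so A⁻¹ = [[9/5, 2, 4/5], [-2, -2, -1], [6/5, 1, 1/5]].
L⁻¹N = [[6, 5, -4], [-13, -15, -8], [4, -2, -11]].
M = (L⁻¹N)A⁻¹ = [[-4, -2, -1], [-3, -4, 3], [-2, 1, 3]].

M = [[-4, -2, -1], [-3, -4, 3], [-2, 1, 3]]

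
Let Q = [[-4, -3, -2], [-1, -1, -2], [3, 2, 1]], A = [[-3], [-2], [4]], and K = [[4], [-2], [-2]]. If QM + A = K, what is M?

M = [[-3], [1], [1]]

QM = K − A = [[7], [0], [-6]].
Q is on the left of M, so left-multiply by Q⁻¹: M = Q⁻¹(K − A).
det Q = 1; the adjugate gives Q⁻¹ = [[3, -1, 4], [-5, 2, -6], [1, -1, 1]].
M = Q⁻¹(K − A) = [[-3], [1], [1]].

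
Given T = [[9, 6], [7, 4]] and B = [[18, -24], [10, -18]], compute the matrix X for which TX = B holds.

Left-multiplying both sides by T⁻¹ gives X = T⁻¹B.
det T = -6; the adjugate gives T⁻¹ = [[-2/3, 1], [7/6, -3/2]].
X = T⁻¹B = [[-2/3, 1], [7/6, -3/2]] · [[18, -24], [10, -18]] = [[-2, -2], [6, -1]].

X = [[-2, -2], [6, -1]]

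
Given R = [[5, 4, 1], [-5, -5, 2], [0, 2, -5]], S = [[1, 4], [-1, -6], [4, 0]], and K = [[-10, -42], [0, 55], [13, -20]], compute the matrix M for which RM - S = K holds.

RM = K + S = [[-9, -38], [-1, 49], [17, -20]].
R is on the left of M, so left-multiply by R⁻¹: M = R⁻¹(K + S).
det R = -5; the adjugate gives R⁻¹ = [[-21/5, -22/5, -13/5], [5, 5, 3], [2, 2, 1]].
M = R⁻¹(K + S) = [[-2, -4], [1, -5], [-3, 2]].

M = [[-2, -4], [1, -5], [-3, 2]]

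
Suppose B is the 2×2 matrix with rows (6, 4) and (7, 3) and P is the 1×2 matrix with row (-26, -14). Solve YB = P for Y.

Right-multiplying both sides by B⁻¹ gives Y = PB⁻¹.
det B = -10, so B⁻¹ = [[-3/10, 2/5], [7/10, -3/5]].
Y = PB⁻¹ = [[-26, -14]] · [[-3/10, 2/5], [7/10, -3/5]] = [[-2, -2]].

Y = [[-2, -2]]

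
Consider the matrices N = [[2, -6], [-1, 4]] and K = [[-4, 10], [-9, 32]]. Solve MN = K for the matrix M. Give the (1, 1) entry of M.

Since N sits to the right of M, M = KN⁻¹.
N has determinant 2; N⁻¹ = [[2, 3], [1/2, 1]].
M = KN⁻¹ = [[-4, 10], [-9, 32]] · [[2, 3], [1/2, 1]] = [[-3, -2], [-2, 5]].

-3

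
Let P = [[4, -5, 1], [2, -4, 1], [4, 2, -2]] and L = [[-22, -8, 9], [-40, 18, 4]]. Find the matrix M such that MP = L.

M = [[-4, 5, -4], [-4, -2, -5]]

Right-multiplying both sides by P⁻¹ gives M = LP⁻¹.
P has determinant 4; P⁻¹ = [[3/2, -2, -1/4], [2, -3, -1/2], [5, -7, -3/2]].
M = LP⁻¹ = [[-22, -8, 9], [-40, 18, 4]] · [[3/2, -2, -1/4], [2, -3, -1/2], [5, -7, -3/2]] = [[-4, 5, -4], [-4, -2, -5]].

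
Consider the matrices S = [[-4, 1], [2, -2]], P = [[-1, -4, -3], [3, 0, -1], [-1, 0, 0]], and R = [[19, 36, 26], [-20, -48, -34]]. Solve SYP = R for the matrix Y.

Left-multiply by S⁻¹ and right-multiply by P⁻¹: Y = S⁻¹RP⁻¹.
det S = 6, so S⁻¹ = [[-1/3, -1/6], [-1/3, -2/3]].
P has determinant -4; P⁻¹ = [[0, 0, -1], [-1/4, 3/4, 5/2], [0, -1, -3]].
S⁻¹R = [[-3, -4, -3], [7, 20, 14]].
Y = (S⁻¹R)P⁻¹ = [[1, 0, 2], [-5, 1, 1]].

Y = [[1, 0, 2], [-5, 1, 1]]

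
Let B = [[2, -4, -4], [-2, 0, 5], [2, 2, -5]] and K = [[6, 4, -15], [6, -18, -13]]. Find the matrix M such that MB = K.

B is on the right of M, so right-multiply by B⁻¹: M = KB⁻¹.
det B = -4; the adjugate gives B⁻¹ = [[5/2, 7, 5], [0, 1/2, 1/2], [1, 3, 2]].
M = KB⁻¹ = [[6, 4, -15], [6, -18, -13]] · [[5/2, 7, 5], [0, 1/2, 1/2], [1, 3, 2]] = [[0, -1, 2], [2, -6, -5]].

M = [[0, -1, 2], [2, -6, -5]]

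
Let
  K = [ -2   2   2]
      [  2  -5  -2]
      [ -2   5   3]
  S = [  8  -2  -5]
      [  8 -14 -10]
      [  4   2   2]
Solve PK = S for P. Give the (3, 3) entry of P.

6

Right-multiplying both sides by K⁻¹ gives P = SK⁻¹.
K has determinant 6; K⁻¹ = [[-5/6, 2/3, 1], [-1/3, -1/3, 0], [0, 1, 1]].
P = SK⁻¹ = [[8, -2, -5], [8, -14, -10], [4, 2, 2]] · [[-5/6, 2/3, 1], [-1/3, -1/3, 0], [0, 1, 1]] = [[-6, 1, 3], [-2, 0, -2], [-4, 4, 6]].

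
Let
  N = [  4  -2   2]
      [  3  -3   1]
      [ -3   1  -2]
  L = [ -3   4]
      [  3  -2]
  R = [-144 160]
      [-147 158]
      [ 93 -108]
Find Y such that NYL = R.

Y = [[4, -5], [-5, 3], [3, 5]]

Left-multiply by N⁻¹ and right-multiply by L⁻¹: Y = N⁻¹RL⁻¹.
N has determinant 2; N⁻¹ = [[5/2, -1, 2], [3/2, -1, 1], [-3, 1, -3]].
det L = -6; the adjugate gives L⁻¹ = [[1/3, 2/3], [1/2, 1/2]].
N⁻¹R = [[-27, 26], [24, -26], [6, 2]].
Y = (N⁻¹R)L⁻¹ = [[4, -5], [-5, 3], [3, 5]].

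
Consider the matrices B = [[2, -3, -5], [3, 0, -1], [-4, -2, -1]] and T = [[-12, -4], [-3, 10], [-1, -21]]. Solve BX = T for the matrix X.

X = [[0, 3], [-1, 5], [3, -1]]

Left-multiplying both sides by B⁻¹ gives X = B⁻¹T.
B has determinant 5; B⁻¹ = [[-2/5, 7/5, 3/5], [7/5, -22/5, -13/5], [-6/5, 16/5, 9/5]].
X = B⁻¹T = [[-2/5, 7/5, 3/5], [7/5, -22/5, -13/5], [-6/5, 16/5, 9/5]] · [[-12, -4], [-3, 10], [-1, -21]] = [[0, 3], [-1, 5], [3, -1]].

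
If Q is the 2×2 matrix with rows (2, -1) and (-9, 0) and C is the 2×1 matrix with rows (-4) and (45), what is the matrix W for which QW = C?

Since Q multiplies W on the left, W = Q⁻¹C.
det Q = -9; the adjugate gives Q⁻¹ = [[0, -1/9], [-1, -2/9]].
W = Q⁻¹C = [[0, -1/9], [-1, -2/9]] · [[-4], [45]] = [[-5], [-6]].

W = [[-5], [-6]]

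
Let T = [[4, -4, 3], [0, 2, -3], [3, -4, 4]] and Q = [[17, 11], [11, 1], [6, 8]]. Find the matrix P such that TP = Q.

Left-multiplying both sides by T⁻¹ gives P = T⁻¹Q.
det T = 2; the adjugate gives T⁻¹ = [[-2, 2, 3], [-9/2, 7/2, 6], [-3, 2, 4]].
P = T⁻¹Q = [[-2, 2, 3], [-9/2, 7/2, 6], [-3, 2, 4]] · [[17, 11], [11, 1], [6, 8]] = [[6, 4], [-2, 2], [-5, 1]].

P = [[6, 4], [-2, 2], [-5, 1]]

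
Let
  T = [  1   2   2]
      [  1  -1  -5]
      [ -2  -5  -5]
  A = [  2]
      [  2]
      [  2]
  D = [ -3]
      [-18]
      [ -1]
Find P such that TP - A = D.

TP = D + A = [[-1], [-16], [1]].
Since T multiplies P on the left, P = T⁻¹(D + A).
T has determinant -4; T⁻¹ = [[5, 0, 2], [-15/4, 1/4, -7/4], [7/4, -1/4, 3/4]].
P = T⁻¹(D + A) = [[-3], [-2], [3]].

P = [[-3], [-2], [3]]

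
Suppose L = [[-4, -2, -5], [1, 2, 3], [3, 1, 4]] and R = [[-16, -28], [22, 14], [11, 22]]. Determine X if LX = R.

Since L multiplies X on the left, X = L⁻¹R.
L has determinant -5; L⁻¹ = [[-1, -3/5, -4/5], [-1, 1/5, -7/5], [1, 2/5, 6/5]].
X = L⁻¹R = [[-1, -3/5, -4/5], [-1, 1/5, -7/5], [1, 2/5, 6/5]] · [[-16, -28], [22, 14], [11, 22]] = [[-6, 2], [5, 0], [6, 4]].

X = [[-6, 2], [5, 0], [6, 4]]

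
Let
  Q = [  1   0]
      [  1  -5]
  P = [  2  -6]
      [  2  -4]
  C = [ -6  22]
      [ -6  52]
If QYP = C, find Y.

Left-multiply by Q⁻¹ and right-multiply by P⁻¹: Y = Q⁻¹CP⁻¹.
det Q = -5; the adjugate gives Q⁻¹ = [[1, 0], [1/5, -1/5]].
P has determinant 4; P⁻¹ = [[-1, 3/2], [-1/2, 1/2]].
Q⁻¹C = [[-6, 22], [0, -6]].
Y = (Q⁻¹C)P⁻¹ = [[-5, 2], [3, -3]].

Y = [[-5, 2], [3, -3]]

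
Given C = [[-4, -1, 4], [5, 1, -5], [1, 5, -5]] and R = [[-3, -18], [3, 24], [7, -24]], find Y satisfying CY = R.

Y = [[2, 6], [3, -6], [2, 0]]

Left-multiplying both sides by C⁻¹ gives Y = C⁻¹R.
C has determinant -4; C⁻¹ = [[-5, -15/4, -1/4], [-5, -4, 0], [-6, -19/4, -1/4]].
Y = C⁻¹R = [[-5, -15/4, -1/4], [-5, -4, 0], [-6, -19/4, -1/4]] · [[-3, -18], [3, 24], [7, -24]] = [[2, 6], [3, -6], [2, 0]].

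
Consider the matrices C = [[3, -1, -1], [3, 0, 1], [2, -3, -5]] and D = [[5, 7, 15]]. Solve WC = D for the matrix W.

W = [[-1, 4, -2]]

Since C sits to the right of W, W = DC⁻¹.
det C = 1, so C⁻¹ = [[3, -2, -1], [17, -13, -6], [-9, 7, 3]].
W = DC⁻¹ = [[5, 7, 15]] · [[3, -2, -1], [17, -13, -6], [-9, 7, 3]] = [[-1, 4, -2]].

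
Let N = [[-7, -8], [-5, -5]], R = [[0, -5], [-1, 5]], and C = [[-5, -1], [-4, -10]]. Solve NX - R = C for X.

NX = C + R = [[-5, -6], [-5, -5]].
Since N multiplies X on the left, X = N⁻¹(C + R).
det N = -5; the adjugate gives N⁻¹ = [[1, -8/5], [-1, 7/5]].
X = N⁻¹(C + R) = [[3, 2], [-2, -1]].

X = [[3, 2], [-2, -1]]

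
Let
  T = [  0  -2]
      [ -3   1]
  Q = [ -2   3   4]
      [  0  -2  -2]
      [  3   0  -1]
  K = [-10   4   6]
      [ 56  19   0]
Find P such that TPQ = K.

P = T⁻¹KQ⁻¹ (apply T⁻¹ on the left and Q⁻¹ on the right).
det T = -6, so T⁻¹ = [[-1/6, -1/3], [-1/2, 0]].
det Q = 2, so Q⁻¹ = [[1, 3/2, 1], [-3, -5, -2], [3, 9/2, 2]].
T⁻¹K = [[-17, -7, -1], [5, -2, -3]].
P = (T⁻¹K)Q⁻¹ = [[1, 5, -5], [2, 4, 3]].

P = [[1, 5, -5], [2, 4, 3]]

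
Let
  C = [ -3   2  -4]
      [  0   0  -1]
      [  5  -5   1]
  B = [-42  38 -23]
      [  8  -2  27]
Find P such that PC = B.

Since C sits to the right of P, P = BC⁻¹.
det C = 5; the adjugate gives C⁻¹ = [[-1, 18/5, -2/5], [-1, 17/5, -3/5], [0, -1, 0]].
P = BC⁻¹ = [[-42, 38, -23], [8, -2, 27]] · [[-1, 18/5, -2/5], [-1, 17/5, -3/5], [0, -1, 0]] = [[4, 1, -6], [-6, -5, -2]].

P = [[4, 1, -6], [-6, -5, -2]]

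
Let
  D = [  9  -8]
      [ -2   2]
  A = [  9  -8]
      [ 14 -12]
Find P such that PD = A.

P = [[1, 0], [2, 2]]

D is on the right of P, so right-multiply by D⁻¹: P = AD⁻¹.
D has determinant 2; D⁻¹ = [[1, 4], [1, 9/2]].
P = AD⁻¹ = [[9, -8], [14, -12]] · [[1, 4], [1, 9/2]] = [[1, 0], [2, 2]].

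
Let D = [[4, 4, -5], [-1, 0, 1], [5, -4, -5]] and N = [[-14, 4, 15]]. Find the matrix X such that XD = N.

X = [[-1, 0, -2]]

Since D sits to the right of X, X = ND⁻¹.
det D = -4, so D⁻¹ = [[-1, -10, -1], [0, -5/4, -1/4], [-1, -9, -1]].
X = ND⁻¹ = [[-14, 4, 15]] · [[-1, -10, -1], [0, -5/4, -1/4], [-1, -9, -1]] = [[-1, 0, -2]].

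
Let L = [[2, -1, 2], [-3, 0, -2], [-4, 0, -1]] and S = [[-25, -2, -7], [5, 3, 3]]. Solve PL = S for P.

L is on the right of P, so right-multiply by L⁻¹: P = SL⁻¹.
det L = -5, so L⁻¹ = [[0, 1/5, -2/5], [-1, -6/5, 2/5], [0, -4/5, 3/5]].
P = SL⁻¹ = [[-25, -2, -7], [5, 3, 3]] · [[0, 1/5, -2/5], [-1, -6/5, 2/5], [0, -4/5, 3/5]] = [[2, 3, 5], [-3, -5, 1]].

P = [[2, 3, 5], [-3, -5, 1]]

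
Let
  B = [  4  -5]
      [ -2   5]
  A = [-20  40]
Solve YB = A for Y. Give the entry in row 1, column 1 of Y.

Since B sits to the right of Y, Y = AB⁻¹.
det B = 10, so B⁻¹ = [[1/2, 1/2], [1/5, 2/5]].
Y = AB⁻¹ = [[-20, 40]] · [[1/2, 1/2], [1/5, 2/5]] = [[-2, 6]].

-2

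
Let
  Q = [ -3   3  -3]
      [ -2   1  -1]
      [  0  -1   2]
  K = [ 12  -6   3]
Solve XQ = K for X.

Right-multiplying both sides by Q⁻¹ gives X = KQ⁻¹.
Q has determinant 3; Q⁻¹ = [[1/3, -1, 0], [4/3, -2, 1], [2/3, -1, 1]].
X = KQ⁻¹ = [[12, -6, 3]] · [[1/3, -1, 0], [4/3, -2, 1], [2/3, -1, 1]] = [[-2, -3, -3]].

X = [[-2, -3, -3]]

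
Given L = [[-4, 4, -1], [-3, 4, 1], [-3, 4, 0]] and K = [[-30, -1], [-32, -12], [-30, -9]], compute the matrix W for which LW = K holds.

W = [[2, -5], [-6, -6], [-2, -3]]

L is on the left of W, so left-multiply by L⁻¹: W = L⁻¹K.
L has determinant 4; L⁻¹ = [[-1, -1, 2], [-3/4, -3/4, 7/4], [0, 1, -1]].
W = L⁻¹K = [[-1, -1, 2], [-3/4, -3/4, 7/4], [0, 1, -1]] · [[-30, -1], [-32, -12], [-30, -9]] = [[2, -5], [-6, -6], [-2, -3]].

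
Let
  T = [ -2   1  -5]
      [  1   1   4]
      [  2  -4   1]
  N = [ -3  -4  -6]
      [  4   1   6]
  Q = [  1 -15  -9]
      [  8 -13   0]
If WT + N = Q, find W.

WT = Q − N = [[4, -11, -3], [4, -14, -6]].
Since T sits to the right of W, W = (Q − N)T⁻¹.
det T = 3, so T⁻¹ = [[17/3, 19/3, 3], [7/3, 8/3, 1], [-2, -2, -1]].
W = (Q − N)T⁻¹ = [[3, 2, 4], [2, 0, 4]].

W = [[3, 2, 4], [2, 0, 4]]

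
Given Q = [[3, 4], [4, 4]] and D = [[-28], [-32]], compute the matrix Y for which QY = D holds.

Y = [[-4], [-4]]

Left-multiplying both sides by Q⁻¹ gives Y = Q⁻¹D.
Q has determinant -4; Q⁻¹ = [[-1, 1], [1, -3/4]].
Y = Q⁻¹D = [[-1, 1], [1, -3/4]] · [[-28], [-32]] = [[-4], [-4]].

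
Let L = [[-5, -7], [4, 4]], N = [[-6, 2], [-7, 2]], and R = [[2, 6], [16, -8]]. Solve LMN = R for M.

M = [[1, -3], [-4, 5]]

M = L⁻¹RN⁻¹ (apply L⁻¹ on the left and N⁻¹ on the right).
det L = 8; the adjugate gives L⁻¹ = [[1/2, 7/8], [-1/2, -5/8]].
det N = 2; the adjugate gives N⁻¹ = [[1, -1], [7/2, -3]].
L⁻¹R = [[15, -4], [-11, 2]].
M = (L⁻¹R)N⁻¹ = [[1, -3], [-4, 5]].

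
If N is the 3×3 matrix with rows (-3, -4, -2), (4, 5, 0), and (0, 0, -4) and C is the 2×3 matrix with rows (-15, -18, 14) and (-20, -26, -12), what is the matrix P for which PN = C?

P = [[-3, -6, -2], [4, -2, 1]]

Since N sits to the right of P, P = CN⁻¹.
det N = -4, so N⁻¹ = [[5, 4, -5/2], [-4, -3, 2], [0, 0, -1/4]].
P = CN⁻¹ = [[-15, -18, 14], [-20, -26, -12]] · [[5, 4, -5/2], [-4, -3, 2], [0, 0, -1/4]] = [[-3, -6, -2], [4, -2, 1]].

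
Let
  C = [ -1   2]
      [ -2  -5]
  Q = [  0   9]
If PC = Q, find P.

P = [[2, -1]]

C is on the right of P, so right-multiply by C⁻¹: P = QC⁻¹.
C has determinant 9; C⁻¹ = [[-5/9, -2/9], [2/9, -1/9]].
P = QC⁻¹ = [[0, 9]] · [[-5/9, -2/9], [2/9, -1/9]] = [[2, -1]].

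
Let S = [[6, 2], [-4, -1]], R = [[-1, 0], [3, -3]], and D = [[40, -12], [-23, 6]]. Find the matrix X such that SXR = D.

X = [[-3, 0], [-5, 2]]

Left-multiply by S⁻¹ and right-multiply by R⁻¹: X = S⁻¹DR⁻¹.
S has determinant 2; S⁻¹ = [[-1/2, -1], [2, 3]].
det R = 3, so R⁻¹ = [[-1, 0], [-1, -1/3]].
S⁻¹D = [[3, 0], [11, -6]].
X = (S⁻¹D)R⁻¹ = [[-3, 0], [-5, 2]].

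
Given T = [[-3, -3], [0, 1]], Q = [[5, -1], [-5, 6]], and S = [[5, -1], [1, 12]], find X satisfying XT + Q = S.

X = [[0, 0], [-2, 0]]

XT = S − Q = [[0, 0], [6, 6]].
Right-multiplying both sides by T⁻¹ gives X = (S − Q)T⁻¹.
det T = -3; the adjugate gives T⁻¹ = [[-1/3, -1], [0, 1]].
X = (S − Q)T⁻¹ = [[0, 0], [-2, 0]].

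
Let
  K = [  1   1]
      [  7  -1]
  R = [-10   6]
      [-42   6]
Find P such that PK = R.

Since K sits to the right of P, P = RK⁻¹.
det K = -8; the adjugate gives K⁻¹ = [[1/8, 1/8], [7/8, -1/8]].
P = RK⁻¹ = [[-10, 6], [-42, 6]] · [[1/8, 1/8], [7/8, -1/8]] = [[4, -2], [0, -6]].

P = [[4, -2], [0, -6]]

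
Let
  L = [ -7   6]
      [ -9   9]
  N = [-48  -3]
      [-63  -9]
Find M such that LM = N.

M = [[6, -3], [-1, -4]]

Left-multiplying both sides by L⁻¹ gives M = L⁻¹N.
det L = -9, so L⁻¹ = [[-1, 2/3], [-1, 7/9]].
M = L⁻¹N = [[-1, 2/3], [-1, 7/9]] · [[-48, -3], [-63, -9]] = [[6, -3], [-1, -4]].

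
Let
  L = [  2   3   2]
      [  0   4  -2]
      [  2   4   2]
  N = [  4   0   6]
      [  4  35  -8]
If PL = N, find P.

P = [[4, -1, -2], [-3, 6, 5]]

Right-multiplying both sides by L⁻¹ gives P = NL⁻¹.
L has determinant 4; L⁻¹ = [[4, 1/2, -7/2], [-1, 0, 1], [-2, -1/2, 2]].
P = NL⁻¹ = [[4, 0, 6], [4, 35, -8]] · [[4, 1/2, -7/2], [-1, 0, 1], [-2, -1/2, 2]] = [[4, -1, -2], [-3, 6, 5]].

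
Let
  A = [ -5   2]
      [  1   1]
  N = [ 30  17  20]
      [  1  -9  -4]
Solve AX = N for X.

X = [[-4, -5, -4], [5, -4, 0]]

Left-multiplying both sides by A⁻¹ gives X = A⁻¹N.
det A = -7, so A⁻¹ = [[-1/7, 2/7], [1/7, 5/7]].
X = A⁻¹N = [[-1/7, 2/7], [1/7, 5/7]] · [[30, 17, 20], [1, -9, -4]] = [[-4, -5, -4], [5, -4, 0]].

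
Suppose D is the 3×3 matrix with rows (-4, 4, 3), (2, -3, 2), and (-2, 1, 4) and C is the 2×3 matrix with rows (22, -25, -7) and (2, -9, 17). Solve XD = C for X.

X = [[-5, 2, 1], [-3, 1, 6]]

D is on the right of X, so right-multiply by D⁻¹: X = CD⁻¹.
det D = -4; the adjugate gives D⁻¹ = [[7/2, 13/4, -17/4], [3, 5/2, -7/2], [1, 1, -1]].
X = CD⁻¹ = [[22, -25, -7], [2, -9, 17]] · [[7/2, 13/4, -17/4], [3, 5/2, -7/2], [1, 1, -1]] = [[-5, 2, 1], [-3, 1, 6]].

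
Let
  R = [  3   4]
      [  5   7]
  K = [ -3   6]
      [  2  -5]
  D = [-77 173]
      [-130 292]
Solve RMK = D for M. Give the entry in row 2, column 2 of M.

-1

Isolating M: multiply by R⁻¹ from the left and K⁻¹ from the right, so M = R⁻¹DK⁻¹.
det R = 1, so R⁻¹ = [[7, -4], [-5, 3]].
det K = 3, so K⁻¹ = [[-5/3, -2], [-2/3, -1]].
R⁻¹D = [[-19, 43], [-5, 11]].
M = (R⁻¹D)K⁻¹ = [[3, -5], [1, -1]].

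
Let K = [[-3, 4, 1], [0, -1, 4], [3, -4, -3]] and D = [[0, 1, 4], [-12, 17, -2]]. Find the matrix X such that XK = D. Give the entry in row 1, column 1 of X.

K is on the right of X, so right-multiply by K⁻¹: X = DK⁻¹.
K has determinant -6; K⁻¹ = [[-19/6, -4/3, -17/6], [-2, -1, -2], [-1/2, 0, -1/2]].
X = DK⁻¹ = [[0, 1, 4], [-12, 17, -2]] · [[-19/6, -4/3, -17/6], [-2, -1, -2], [-1/2, 0, -1/2]] = [[-4, -1, -4], [5, -1, 1]].

-4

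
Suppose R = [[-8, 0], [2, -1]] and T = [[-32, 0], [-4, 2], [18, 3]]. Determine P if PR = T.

Since R sits to the right of P, P = TR⁻¹.
det R = 8, so R⁻¹ = [[-1/8, 0], [-1/4, -1]].
P = TR⁻¹ = [[-32, 0], [-4, 2], [18, 3]] · [[-1/8, 0], [-1/4, -1]] = [[4, 0], [0, -2], [-3, -3]].

P = [[4, 0], [0, -2], [-3, -3]]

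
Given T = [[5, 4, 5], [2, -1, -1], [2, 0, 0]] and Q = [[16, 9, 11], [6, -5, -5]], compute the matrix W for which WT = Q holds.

W = [[2, -1, 4], [0, 5, -2]]

T is on the right of W, so right-multiply by T⁻¹: W = QT⁻¹.
det T = 2, so T⁻¹ = [[0, 0, 1/2], [-1, -5, 15/2], [1, 4, -13/2]].
W = QT⁻¹ = [[16, 9, 11], [6, -5, -5]] · [[0, 0, 1/2], [-1, -5, 15/2], [1, 4, -13/2]] = [[2, -1, 4], [0, 5, -2]].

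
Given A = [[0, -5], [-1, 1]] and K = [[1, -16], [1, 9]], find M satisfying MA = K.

M = [[3, -1], [-2, -1]]

Right-multiplying both sides by A⁻¹ gives M = KA⁻¹.
det A = -5; the adjugate gives A⁻¹ = [[-1/5, -1], [-1/5, 0]].
M = KA⁻¹ = [[1, -16], [1, 9]] · [[-1/5, -1], [-1/5, 0]] = [[3, -1], [-2, -1]].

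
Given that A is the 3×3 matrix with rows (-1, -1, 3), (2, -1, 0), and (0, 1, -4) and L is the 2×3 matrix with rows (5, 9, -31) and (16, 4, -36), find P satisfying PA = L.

Right-multiplying both sides by A⁻¹ gives P = LA⁻¹.
A has determinant -6; A⁻¹ = [[-2/3, 1/6, -1/2], [-4/3, -2/3, -1], [-1/3, -1/6, -1/2]].
P = LA⁻¹ = [[5, 9, -31], [16, 4, -36]] · [[-2/3, 1/6, -1/2], [-4/3, -2/3, -1], [-1/3, -1/6, -1/2]] = [[-5, 0, 4], [-4, 6, 6]].

P = [[-5, 0, 4], [-4, 6, 6]]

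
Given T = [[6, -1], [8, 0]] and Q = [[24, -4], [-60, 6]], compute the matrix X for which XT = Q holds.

T is on the right of X, so right-multiply by T⁻¹: X = QT⁻¹.
det T = 8, so T⁻¹ = [[0, 1/8], [-1, 3/4]].
X = QT⁻¹ = [[24, -4], [-60, 6]] · [[0, 1/8], [-1, 3/4]] = [[4, 0], [-6, -3]].

X = [[4, 0], [-6, -3]]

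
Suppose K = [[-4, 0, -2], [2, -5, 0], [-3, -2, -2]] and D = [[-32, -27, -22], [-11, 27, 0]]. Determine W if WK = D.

K is on the right of W, so right-multiply by K⁻¹: W = DK⁻¹.
det K = -2; the adjugate gives K⁻¹ = [[-5, -2, 5], [-2, -1, 2], [19/2, 4, -10]].
W = DK⁻¹ = [[-32, -27, -22], [-11, 27, 0]] · [[-5, -2, 5], [-2, -1, 2], [19/2, 4, -10]] = [[5, 3, 6], [1, -5, -1]].

W = [[5, 3, 6], [1, -5, -1]]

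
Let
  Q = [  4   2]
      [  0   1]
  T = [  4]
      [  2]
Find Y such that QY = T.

Y = [[0], [2]]

Since Q multiplies Y on the left, Y = Q⁻¹T.
Q has determinant 4; Q⁻¹ = [[1/4, -1/2], [0, 1]].
Y = Q⁻¹T = [[1/4, -1/2], [0, 1]] · [[4], [2]] = [[0], [2]].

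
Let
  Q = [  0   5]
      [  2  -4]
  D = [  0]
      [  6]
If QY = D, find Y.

Y = [[3], [0]]

Q is on the left of Y, so left-multiply by Q⁻¹: Y = Q⁻¹D.
det Q = -10, so Q⁻¹ = [[2/5, 1/2], [1/5, 0]].
Y = Q⁻¹D = [[2/5, 1/2], [1/5, 0]] · [[0], [6]] = [[3], [0]].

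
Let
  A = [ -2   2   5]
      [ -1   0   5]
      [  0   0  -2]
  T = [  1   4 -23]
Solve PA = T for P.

P = [[2, -5, 4]]

A is on the right of P, so right-multiply by A⁻¹: P = TA⁻¹.
A has determinant -4; A⁻¹ = [[0, -1, -5/2], [1/2, -1, -5/4], [0, 0, -1/2]].
P = TA⁻¹ = [[1, 4, -23]] · [[0, -1, -5/2], [1/2, -1, -5/4], [0, 0, -1/2]] = [[2, -5, 4]].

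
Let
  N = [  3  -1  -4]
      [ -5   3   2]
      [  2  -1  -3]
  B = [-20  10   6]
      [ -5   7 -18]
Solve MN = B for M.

M = [[-4, 4, 6], [4, 5, 4]]

Since N sits to the right of M, M = BN⁻¹.
N has determinant -6; N⁻¹ = [[7/6, -1/6, -5/3], [11/6, 1/6, -7/3], [1/6, -1/6, -2/3]].
M = BN⁻¹ = [[-20, 10, 6], [-5, 7, -18]] · [[7/6, -1/6, -5/3], [11/6, 1/6, -7/3], [1/6, -1/6, -2/3]] = [[-4, 4, 6], [4, 5, 4]].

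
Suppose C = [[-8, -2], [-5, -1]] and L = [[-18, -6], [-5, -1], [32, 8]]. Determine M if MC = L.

M = [[6, -6], [0, 1], [-4, 0]]

C is on the right of M, so right-multiply by C⁻¹: M = LC⁻¹.
det C = -2; the adjugate gives C⁻¹ = [[1/2, -1], [-5/2, 4]].
M = LC⁻¹ = [[-18, -6], [-5, -1], [32, 8]] · [[1/2, -1], [-5/2, 4]] = [[6, -6], [0, 1], [-4, 0]].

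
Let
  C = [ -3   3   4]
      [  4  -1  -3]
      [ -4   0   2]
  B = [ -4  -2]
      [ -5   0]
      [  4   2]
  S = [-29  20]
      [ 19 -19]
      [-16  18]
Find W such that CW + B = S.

W = [[3, -5], [0, 5], [-4, -2]]

CW = S − B = [[-25, 22], [24, -19], [-20, 16]].
Since C multiplies W on the left, W = C⁻¹(S − B).
C has determinant 2; C⁻¹ = [[-1, -3, -5/2], [2, 5, 7/2], [-2, -6, -9/2]].
W = C⁻¹(S − B) = [[3, -5], [0, 5], [-4, -2]].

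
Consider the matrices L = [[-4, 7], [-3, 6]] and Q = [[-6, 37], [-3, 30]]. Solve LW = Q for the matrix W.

Left-multiplying both sides by L⁻¹ gives W = L⁻¹Q.
det L = -3, so L⁻¹ = [[-2, 7/3], [-1, 4/3]].
W = L⁻¹Q = [[-2, 7/3], [-1, 4/3]] · [[-6, 37], [-3, 30]] = [[5, -4], [2, 3]].

W = [[5, -4], [2, 3]]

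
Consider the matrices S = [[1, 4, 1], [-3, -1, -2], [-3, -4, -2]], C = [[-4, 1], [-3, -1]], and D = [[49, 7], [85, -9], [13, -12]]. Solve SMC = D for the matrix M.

M = [[3, 1], [-3, -4], [5, 4]]

Left-multiply by S⁻¹ and right-multiply by C⁻¹: M = S⁻¹DC⁻¹.
det S = 3, so S⁻¹ = [[-2, 4/3, -7/3], [0, 1/3, -1/3], [3, -8/3, 11/3]].
C has determinant 7; C⁻¹ = [[-1/7, -1/7], [3/7, -4/7]].
S⁻¹D = [[-15, 2], [24, 1], [-32, 1]].
M = (S⁻¹D)C⁻¹ = [[3, 1], [-3, -4], [5, 4]].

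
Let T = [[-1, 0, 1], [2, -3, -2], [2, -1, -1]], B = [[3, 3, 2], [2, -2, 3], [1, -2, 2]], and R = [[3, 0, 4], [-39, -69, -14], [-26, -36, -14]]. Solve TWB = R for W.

W = [[-5, 4, -5], [5, 0, -4], [-3, -2, 4]]

Left-multiply by T⁻¹ and right-multiply by B⁻¹: W = T⁻¹RB⁻¹.
det T = 3; the adjugate gives T⁻¹ = [[1/3, -1/3, 1], [-2/3, -1/3, 0], [4/3, -1/3, 1]].
det B = -1; the adjugate gives B⁻¹ = [[-2, 10, -13], [1, -4, 5], [2, -9, 12]].
T⁻¹R = [[-12, -13, -8], [11, 23, 2], [-9, -13, -4]].
W = (T⁻¹R)B⁻¹ = [[-5, 4, -5], [5, 0, -4], [-3, -2, 4]].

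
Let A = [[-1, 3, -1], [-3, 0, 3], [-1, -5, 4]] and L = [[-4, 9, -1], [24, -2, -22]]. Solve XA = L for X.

Right-multiplying both sides by A⁻¹ gives X = LA⁻¹.
det A = -3, so A⁻¹ = [[-5, 7/3, -3], [-3, 5/3, -2], [-5, 8/3, -3]].
X = LA⁻¹ = [[-4, 9, -1], [24, -2, -22]] · [[-5, 7/3, -3], [-3, 5/3, -2], [-5, 8/3, -3]] = [[-2, 3, -3], [-4, -6, -2]].

X = [[-2, 3, -3], [-4, -6, -2]]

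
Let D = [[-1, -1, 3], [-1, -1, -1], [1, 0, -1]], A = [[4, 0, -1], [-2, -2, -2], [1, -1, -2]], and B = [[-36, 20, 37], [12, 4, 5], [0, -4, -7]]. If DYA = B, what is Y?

Y = [[-5, -2, 4], [4, 3, 2], [-4, -2, 0]]

Left-multiply by D⁻¹ and right-multiply by A⁻¹: Y = D⁻¹BA⁻¹.
det D = 4; the adjugate gives D⁻¹ = [[1/4, -1/4, 1], [-1/2, -1/2, -1], [1/4, -1/4, 0]].
A has determinant 4; A⁻¹ = [[1/2, 1/4, -1/2], [-3/2, -7/4, 5/2], [1, 1, -2]].
D⁻¹B = [[-12, 0, 1], [12, -8, -14], [-12, 4, 8]].
Y = (D⁻¹B)A⁻¹ = [[-5, -2, 4], [4, 3, 2], [-4, -2, 0]].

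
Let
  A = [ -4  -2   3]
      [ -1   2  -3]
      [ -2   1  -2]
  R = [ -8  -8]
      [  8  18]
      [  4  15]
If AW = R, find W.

Left-multiplying both sides by A⁻¹ gives W = A⁻¹R.
det A = 5; the adjugate gives A⁻¹ = [[-1/5, -1/5, 0], [4/5, 14/5, -3], [3/5, 8/5, -2]].
W = A⁻¹R = [[-1/5, -1/5, 0], [4/5, 14/5, -3], [3/5, 8/5, -2]] · [[-8, -8], [8, 18], [4, 15]] = [[0, -2], [4, -1], [0, -6]].

W = [[0, -2], [4, -1], [0, -6]]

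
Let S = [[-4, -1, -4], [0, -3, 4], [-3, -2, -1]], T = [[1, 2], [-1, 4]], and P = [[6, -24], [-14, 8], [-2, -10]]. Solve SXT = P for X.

X = [[-2, -2], [4, 2], [1, 3]]

X = S⁻¹PT⁻¹ (apply S⁻¹ on the left and T⁻¹ on the right).
det S = 4; the adjugate gives S⁻¹ = [[11/4, 7/4, -4], [-3, -2, 4], [-9/4, -5/4, 3]].
T has determinant 6; T⁻¹ = [[2/3, -1/3], [1/6, 1/6]].
S⁻¹P = [[0, -12], [2, 16], [-2, 14]].
X = (S⁻¹P)T⁻¹ = [[-2, -2], [4, 2], [1, 3]].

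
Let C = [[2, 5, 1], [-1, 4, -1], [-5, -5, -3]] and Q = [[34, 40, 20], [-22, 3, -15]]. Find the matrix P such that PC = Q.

Right-multiplying both sides by C⁻¹ gives P = QC⁻¹.
det C = 1; the adjugate gives C⁻¹ = [[-17, 10, -9], [2, -1, 1], [25, -15, 13]].
P = QC⁻¹ = [[34, 40, 20], [-22, 3, -15]] · [[-17, 10, -9], [2, -1, 1], [25, -15, 13]] = [[2, 0, -6], [5, 2, 6]].

P = [[2, 0, -6], [5, 2, 6]]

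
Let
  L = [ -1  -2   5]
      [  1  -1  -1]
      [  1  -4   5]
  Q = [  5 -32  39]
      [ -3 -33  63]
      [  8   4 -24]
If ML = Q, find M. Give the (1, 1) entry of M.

5

L is on the right of M, so right-multiply by L⁻¹: M = QL⁻¹.
det L = 6, so L⁻¹ = [[-3/2, -5/3, 7/6], [-1, -5/3, 2/3], [-1/2, -1, 1/2]].
M = QL⁻¹ = [[5, -32, 39], [-3, -33, 63], [8, 4, -24]] · [[-3/2, -5/3, 7/6], [-1, -5/3, 2/3], [-1/2, -1, 1/2]] = [[5, 6, 4], [6, -3, 6], [-4, 4, 0]].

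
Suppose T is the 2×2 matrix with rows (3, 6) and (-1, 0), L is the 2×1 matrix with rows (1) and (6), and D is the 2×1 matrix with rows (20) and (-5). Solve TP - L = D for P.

TP = D + L = [[21], [1]].
Left-multiplying both sides by T⁻¹ gives P = T⁻¹(D + L).
det T = 6; the adjugate gives T⁻¹ = [[0, -1], [1/6, 1/2]].
P = T⁻¹(D + L) = [[-1], [4]].

P = [[-1], [4]]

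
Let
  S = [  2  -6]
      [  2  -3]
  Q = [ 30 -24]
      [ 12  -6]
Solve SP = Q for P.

Since S multiplies P on the left, P = S⁻¹Q.
S has determinant 6; S⁻¹ = [[-1/2, 1], [-1/3, 1/3]].
P = S⁻¹Q = [[-1/2, 1], [-1/3, 1/3]] · [[30, -24], [12, -6]] = [[-3, 6], [-6, 6]].

P = [[-3, 6], [-6, 6]]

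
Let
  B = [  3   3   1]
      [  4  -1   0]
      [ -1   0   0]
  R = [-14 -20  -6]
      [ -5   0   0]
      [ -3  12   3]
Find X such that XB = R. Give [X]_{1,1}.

-6

Since B sits to the right of X, X = RB⁻¹.
det B = -1, so B⁻¹ = [[0, 0, -1], [0, -1, -4], [1, 3, 15]].
X = RB⁻¹ = [[-14, -20, -6], [-5, 0, 0], [-3, 12, 3]] · [[0, 0, -1], [0, -1, -4], [1, 3, 15]] = [[-6, 2, 4], [0, 0, 5], [3, -3, 0]].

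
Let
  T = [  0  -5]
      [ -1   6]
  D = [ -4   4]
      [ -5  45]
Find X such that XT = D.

Right-multiplying both sides by T⁻¹ gives X = DT⁻¹.
det T = -5; the adjugate gives T⁻¹ = [[-6/5, -1], [-1/5, 0]].
X = DT⁻¹ = [[-4, 4], [-5, 45]] · [[-6/5, -1], [-1/5, 0]] = [[4, 4], [-3, 5]].

X = [[4, 4], [-3, 5]]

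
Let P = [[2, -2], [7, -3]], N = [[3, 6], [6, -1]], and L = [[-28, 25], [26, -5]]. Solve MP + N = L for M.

M = [[-5, -3], [-4, 4]]

MP = L − N = [[-31, 19], [20, -4]].
P is on the right of M, so right-multiply by P⁻¹: M = (L − N)P⁻¹.
det P = 8; the adjugate gives P⁻¹ = [[-3/8, 1/4], [-7/8, 1/4]].
M = (L − N)P⁻¹ = [[-5, -3], [-4, 4]].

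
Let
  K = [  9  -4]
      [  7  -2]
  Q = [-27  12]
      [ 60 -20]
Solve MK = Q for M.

Since K sits to the right of M, M = QK⁻¹.
K has determinant 10; K⁻¹ = [[-1/5, 2/5], [-7/10, 9/10]].
M = QK⁻¹ = [[-27, 12], [60, -20]] · [[-1/5, 2/5], [-7/10, 9/10]] = [[-3, 0], [2, 6]].

M = [[-3, 0], [2, 6]]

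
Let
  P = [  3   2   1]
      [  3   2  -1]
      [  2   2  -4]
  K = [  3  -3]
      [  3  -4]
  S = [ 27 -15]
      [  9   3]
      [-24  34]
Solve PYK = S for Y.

Y = [[4, -2], [3, -3], [3, 0]]

Left-multiply by P⁻¹ and right-multiply by K⁻¹: Y = P⁻¹SK⁻¹.
P has determinant 4; P⁻¹ = [[-3/2, 5/2, -1], [5/2, -7/2, 3/2], [1/2, -1/2, 0]].
det K = -3, so K⁻¹ = [[4/3, -1], [1, -1]].
P⁻¹S = [[6, -4], [0, 3], [9, -9]].
Y = (P⁻¹S)K⁻¹ = [[4, -2], [3, -3], [3, 0]].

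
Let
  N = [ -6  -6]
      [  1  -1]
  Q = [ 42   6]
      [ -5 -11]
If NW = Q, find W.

Since N multiplies W on the left, W = N⁻¹Q.
N has determinant 12; N⁻¹ = [[-1/12, 1/2], [-1/12, -1/2]].
W = N⁻¹Q = [[-1/12, 1/2], [-1/12, -1/2]] · [[42, 6], [-5, -11]] = [[-6, -6], [-1, 5]].

W = [[-6, -6], [-1, 5]]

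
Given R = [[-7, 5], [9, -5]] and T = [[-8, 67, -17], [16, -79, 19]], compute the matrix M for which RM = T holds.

M = [[4, -6, 1], [4, 5, -2]]

Since R multiplies M on the left, M = R⁻¹T.
R has determinant -10; R⁻¹ = [[1/2, 1/2], [9/10, 7/10]].
M = R⁻¹T = [[1/2, 1/2], [9/10, 7/10]] · [[-8, 67, -17], [16, -79, 19]] = [[4, -6, 1], [4, 5, -2]].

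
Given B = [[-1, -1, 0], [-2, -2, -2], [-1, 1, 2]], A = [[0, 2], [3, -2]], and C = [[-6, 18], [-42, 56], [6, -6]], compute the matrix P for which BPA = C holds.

P = [[-3, 5], [-4, -3], [0, 5]]

P = B⁻¹CA⁻¹ (apply B⁻¹ on the left and A⁻¹ on the right).
det B = -4, so B⁻¹ = [[1/2, -1/2, -1/2], [-3/2, 1/2, 1/2], [1, -1/2, 0]].
det A = -6, so A⁻¹ = [[1/3, 1/3], [1/2, 0]].
B⁻¹C = [[15, -16], [-9, -2], [15, -10]].
P = (B⁻¹C)A⁻¹ = [[-3, 5], [-4, -3], [0, 5]].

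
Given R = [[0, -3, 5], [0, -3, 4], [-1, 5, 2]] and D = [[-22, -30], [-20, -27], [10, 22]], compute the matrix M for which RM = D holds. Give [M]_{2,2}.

Left-multiplying both sides by R⁻¹ gives M = R⁻¹D.
det R = -3, so R⁻¹ = [[26/3, -31/3, -1], [4/3, -5/3, 0], [1, -1, 0]].
M = R⁻¹D = [[26/3, -31/3, -1], [4/3, -5/3, 0], [1, -1, 0]] · [[-22, -30], [-20, -27], [10, 22]] = [[6, -3], [4, 5], [-2, -3]].

5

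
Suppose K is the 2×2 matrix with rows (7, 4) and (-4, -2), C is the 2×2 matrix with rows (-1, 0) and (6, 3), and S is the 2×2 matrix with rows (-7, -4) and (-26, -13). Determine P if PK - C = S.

P = [[0, 2], [0, 5]]

PK = S + C = [[-8, -4], [-20, -10]].
Since K sits to the right of P, P = (S + C)K⁻¹.
det K = 2, so K⁻¹ = [[-1, -2], [2, 7/2]].
P = (S + C)K⁻¹ = [[0, 2], [0, 5]].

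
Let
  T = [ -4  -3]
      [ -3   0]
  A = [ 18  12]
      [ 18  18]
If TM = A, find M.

M = [[-6, -6], [2, 4]]

T is on the left of M, so left-multiply by T⁻¹: M = T⁻¹A.
det T = -9, so T⁻¹ = [[0, -1/3], [-1/3, 4/9]].
M = T⁻¹A = [[0, -1/3], [-1/3, 4/9]] · [[18, 12], [18, 18]] = [[-6, -6], [2, 4]].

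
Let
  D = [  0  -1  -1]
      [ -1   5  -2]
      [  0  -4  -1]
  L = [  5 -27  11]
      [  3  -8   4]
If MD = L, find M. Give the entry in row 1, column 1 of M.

D is on the right of M, so right-multiply by D⁻¹: M = LD⁻¹.
det D = -3, so D⁻¹ = [[13/3, -1, -7/3], [1/3, 0, -1/3], [-4/3, 0, 1/3]].
M = LD⁻¹ = [[5, -27, 11], [3, -8, 4]] · [[13/3, -1, -7/3], [1/3, 0, -1/3], [-4/3, 0, 1/3]] = [[-2, -5, 1], [5, -3, -3]].

-2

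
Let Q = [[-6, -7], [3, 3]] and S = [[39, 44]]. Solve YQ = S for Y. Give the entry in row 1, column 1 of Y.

-5

Q is on the right of Y, so right-multiply by Q⁻¹: Y = SQ⁻¹.
det Q = 3; the adjugate gives Q⁻¹ = [[1, 7/3], [-1, -2]].
Y = SQ⁻¹ = [[39, 44]] · [[1, 7/3], [-1, -2]] = [[-5, 3]].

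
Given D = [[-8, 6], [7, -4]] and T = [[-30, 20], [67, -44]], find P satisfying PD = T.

P = [[2, -2], [-4, 5]]

D is on the right of P, so right-multiply by D⁻¹: P = TD⁻¹.
det D = -10; the adjugate gives D⁻¹ = [[2/5, 3/5], [7/10, 4/5]].
P = TD⁻¹ = [[-30, 20], [67, -44]] · [[2/5, 3/5], [7/10, 4/5]] = [[2, -2], [-4, 5]].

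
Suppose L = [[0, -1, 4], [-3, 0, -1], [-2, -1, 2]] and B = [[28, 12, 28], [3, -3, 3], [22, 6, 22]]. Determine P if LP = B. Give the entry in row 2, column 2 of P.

Left-multiplying both sides by L⁻¹ gives P = L⁻¹B.
det L = 4; the adjugate gives L⁻¹ = [[-1/4, -1/2, 1/4], [2, 2, -3], [3/4, 1/2, -3/4]].
P = L⁻¹B = [[-1/4, -1/2, 1/4], [2, 2, -3], [3/4, 1/2, -3/4]] · [[28, 12, 28], [3, -3, 3], [22, 6, 22]] = [[-3, 0, -3], [-4, 0, -4], [6, 3, 6]].

0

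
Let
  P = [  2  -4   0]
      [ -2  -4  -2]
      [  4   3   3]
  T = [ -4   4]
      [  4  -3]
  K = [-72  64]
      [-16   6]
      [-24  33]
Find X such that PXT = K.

X = [[3, 0], [-1, 2], [2, 1]]

Left-multiply by P⁻¹ and right-multiply by T⁻¹: X = P⁻¹KT⁻¹.
P has determinant -4; P⁻¹ = [[3/2, -3, -2], [1/2, -3/2, -1], [-5/2, 11/2, 4]].
det T = -4; the adjugate gives T⁻¹ = [[3/4, 1], [1, 1]].
P⁻¹K = [[-12, 12], [12, -10], [-4, 5]].
X = (P⁻¹K)T⁻¹ = [[3, 0], [-1, 2], [2, 1]].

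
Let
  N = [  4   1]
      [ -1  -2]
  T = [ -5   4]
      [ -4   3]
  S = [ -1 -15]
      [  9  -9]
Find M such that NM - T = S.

NM = S + T = [[-6, -11], [5, -6]].
N is on the left of M, so left-multiply by N⁻¹: M = N⁻¹(S + T).
det N = -7, so N⁻¹ = [[2/7, 1/7], [-1/7, -4/7]].
M = N⁻¹(S + T) = [[-1, -4], [-2, 5]].

M = [[-1, -4], [-2, 5]]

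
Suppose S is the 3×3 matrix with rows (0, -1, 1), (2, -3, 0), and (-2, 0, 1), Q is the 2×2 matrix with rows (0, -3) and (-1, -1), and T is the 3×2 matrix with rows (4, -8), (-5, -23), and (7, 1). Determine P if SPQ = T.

P = [[0, 1], [-2, -1], [2, -5]]

Left-multiply by S⁻¹ and right-multiply by Q⁻¹: P = S⁻¹TQ⁻¹.
det S = -4, so S⁻¹ = [[3/4, -1/4, -3/4], [1/2, -1/2, -1/2], [3/2, -1/2, -1/2]].
det Q = -3; the adjugate gives Q⁻¹ = [[1/3, -1], [-1/3, 0]].
S⁻¹T = [[-1, -1], [1, 7], [5, -1]].
P = (S⁻¹T)Q⁻¹ = [[0, 1], [-2, -1], [2, -5]].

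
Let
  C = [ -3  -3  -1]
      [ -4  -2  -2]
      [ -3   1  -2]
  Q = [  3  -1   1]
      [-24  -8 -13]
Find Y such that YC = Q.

C is on the right of Y, so right-multiply by C⁻¹: Y = QC⁻¹.
det C = -2; the adjugate gives C⁻¹ = [[-3, 7/2, -2], [1, -3/2, 1], [5, -6, 3]].
Y = QC⁻¹ = [[3, -1, 1], [-24, -8, -13]] · [[-3, 7/2, -2], [1, -3/2, 1], [5, -6, 3]] = [[-5, 6, -4], [-1, 6, 1]].

Y = [[-5, 6, -4], [-1, 6, 1]]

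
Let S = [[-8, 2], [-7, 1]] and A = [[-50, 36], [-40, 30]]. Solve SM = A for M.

M = [[5, -4], [-5, 2]]

Left-multiplying both sides by S⁻¹ gives M = S⁻¹A.
det S = 6, so S⁻¹ = [[1/6, -1/3], [7/6, -4/3]].
M = S⁻¹A = [[1/6, -1/3], [7/6, -4/3]] · [[-50, 36], [-40, 30]] = [[5, -4], [-5, 2]].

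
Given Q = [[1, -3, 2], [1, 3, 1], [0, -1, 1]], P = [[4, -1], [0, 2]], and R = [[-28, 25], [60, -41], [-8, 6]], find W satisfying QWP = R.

Left-multiply by Q⁻¹ and right-multiply by P⁻¹: W = Q⁻¹RP⁻¹.
Q has determinant 5; Q⁻¹ = [[4/5, 1/5, -9/5], [-1/5, 1/5, 1/5], [-1/5, 1/5, 6/5]].
P has determinant 8; P⁻¹ = [[1/4, 1/8], [0, 1/2]].
Q⁻¹R = [[4, 1], [16, -12], [8, -6]].
W = (Q⁻¹R)P⁻¹ = [[1, 1], [4, -4], [2, -2]].

W = [[1, 1], [4, -4], [2, -2]]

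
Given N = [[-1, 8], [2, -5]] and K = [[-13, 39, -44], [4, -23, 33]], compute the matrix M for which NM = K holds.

Left-multiplying both sides by N⁻¹ gives M = N⁻¹K.
det N = -11; the adjugate gives N⁻¹ = [[5/11, 8/11], [2/11, 1/11]].
M = N⁻¹K = [[5/11, 8/11], [2/11, 1/11]] · [[-13, 39, -44], [4, -23, 33]] = [[-3, 1, 4], [-2, 5, -5]].

M = [[-3, 1, 4], [-2, 5, -5]]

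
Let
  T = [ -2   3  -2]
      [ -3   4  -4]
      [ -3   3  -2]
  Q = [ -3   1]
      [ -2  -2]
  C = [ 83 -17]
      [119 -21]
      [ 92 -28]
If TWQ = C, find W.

Left-multiply by T⁻¹ and right-multiply by Q⁻¹: W = T⁻¹CQ⁻¹.
T has determinant 4; T⁻¹ = [[1, 0, -1], [3/2, -1/2, -1/2], [3/4, -3/4, 1/4]].
Q has determinant 8; Q⁻¹ = [[-1/4, -1/8], [1/4, -3/8]].
T⁻¹C = [[-9, 11], [19, -1], [-4, -4]].
W = (T⁻¹C)Q⁻¹ = [[5, -3], [-5, -2], [0, 2]].

W = [[5, -3], [-5, -2], [0, 2]]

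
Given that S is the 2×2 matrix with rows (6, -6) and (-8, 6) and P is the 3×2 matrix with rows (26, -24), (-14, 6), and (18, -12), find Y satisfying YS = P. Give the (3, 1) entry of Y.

-1

S is on the right of Y, so right-multiply by S⁻¹: Y = PS⁻¹.
det S = -12, so S⁻¹ = [[-1/2, -1/2], [-2/3, -1/2]].
Y = PS⁻¹ = [[26, -24], [-14, 6], [18, -12]] · [[-1/2, -1/2], [-2/3, -1/2]] = [[3, -1], [3, 4], [-1, -3]].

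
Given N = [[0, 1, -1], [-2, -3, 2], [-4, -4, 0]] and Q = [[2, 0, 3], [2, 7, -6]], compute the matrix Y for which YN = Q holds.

Right-multiplying both sides by N⁻¹ gives Y = QN⁻¹.
det N = -4; the adjugate gives N⁻¹ = [[-2, -1, 1/4], [2, 1, -1/2], [1, 1, -1/2]].
Y = QN⁻¹ = [[2, 0, 3], [2, 7, -6]] · [[-2, -1, 1/4], [2, 1, -1/2], [1, 1, -1/2]] = [[-1, 1, -1], [4, -1, 0]].

Y = [[-1, 1, -1], [4, -1, 0]]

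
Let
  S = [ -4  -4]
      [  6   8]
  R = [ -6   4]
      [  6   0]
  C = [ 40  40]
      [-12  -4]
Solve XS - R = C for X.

X = [[-1, 5], [3, 1]]

XS = C + R = [[34, 44], [-6, -4]].
Since S sits to the right of X, X = (C + R)S⁻¹.
det S = -8, so S⁻¹ = [[-1, -1/2], [3/4, 1/2]].
X = (C + R)S⁻¹ = [[-1, 5], [3, 1]].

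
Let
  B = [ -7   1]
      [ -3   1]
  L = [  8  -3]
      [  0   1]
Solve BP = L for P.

B is on the left of P, so left-multiply by B⁻¹: P = B⁻¹L.
det B = -4; the adjugate gives B⁻¹ = [[-1/4, 1/4], [-3/4, 7/4]].
P = B⁻¹L = [[-1/4, 1/4], [-3/4, 7/4]] · [[8, -3], [0, 1]] = [[-2, 1], [-6, 4]].

P = [[-2, 1], [-6, 4]]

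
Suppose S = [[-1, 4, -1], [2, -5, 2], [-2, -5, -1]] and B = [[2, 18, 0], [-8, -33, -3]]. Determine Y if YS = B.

Y = [[2, 0, -2], [-2, 0, 5]]

Right-multiplying both sides by S⁻¹ gives Y = BS⁻¹.
det S = -3, so S⁻¹ = [[-5, -3, -1], [2/3, 1/3, 0], [20/3, 13/3, 1]].
Y = BS⁻¹ = [[2, 18, 0], [-8, -33, -3]] · [[-5, -3, -1], [2/3, 1/3, 0], [20/3, 13/3, 1]] = [[2, 0, -2], [-2, 0, 5]].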